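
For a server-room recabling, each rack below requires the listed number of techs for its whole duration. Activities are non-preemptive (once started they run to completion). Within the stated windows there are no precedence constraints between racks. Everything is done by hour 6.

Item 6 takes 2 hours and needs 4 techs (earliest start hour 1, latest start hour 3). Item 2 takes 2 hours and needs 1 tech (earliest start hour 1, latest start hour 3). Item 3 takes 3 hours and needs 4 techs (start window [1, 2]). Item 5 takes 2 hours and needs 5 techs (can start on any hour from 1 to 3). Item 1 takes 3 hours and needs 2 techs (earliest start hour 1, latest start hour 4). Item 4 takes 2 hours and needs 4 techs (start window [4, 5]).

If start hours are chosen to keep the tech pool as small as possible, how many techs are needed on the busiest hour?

9

Early-start (Item 6@1, Item 2@1, Item 3@1, Item 5@1, Item 1@1, Item 4@4) gives peak 16: h1:16  h2:16  h3:6  h4:4  h5:4  h6:0.
Shift Item 5→3, Item 1→4, Item 4→5.
Schedule Item 6@1, Item 2@1, Item 3@1, Item 5@3, Item 1@4, Item 4@5: h1:9  h2:9  h3:9  h4:7  h5:6  h6:6 — peak 9.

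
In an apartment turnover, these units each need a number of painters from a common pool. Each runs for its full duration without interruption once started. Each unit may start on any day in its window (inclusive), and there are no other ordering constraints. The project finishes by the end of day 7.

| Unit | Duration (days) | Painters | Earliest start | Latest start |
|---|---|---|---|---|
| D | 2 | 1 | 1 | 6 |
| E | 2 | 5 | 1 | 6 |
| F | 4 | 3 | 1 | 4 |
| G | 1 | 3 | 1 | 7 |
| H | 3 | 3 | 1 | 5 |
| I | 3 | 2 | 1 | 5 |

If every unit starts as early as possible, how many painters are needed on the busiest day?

Early-start schedule: D@1, E@1, F@1, G@1, H@1, I@1.
Load per day: day 1: 17, day 2: 14, day 3: 8, day 4: 3, day 5: 0, day 6: 0, day 7: 0.
Peak is 17.

17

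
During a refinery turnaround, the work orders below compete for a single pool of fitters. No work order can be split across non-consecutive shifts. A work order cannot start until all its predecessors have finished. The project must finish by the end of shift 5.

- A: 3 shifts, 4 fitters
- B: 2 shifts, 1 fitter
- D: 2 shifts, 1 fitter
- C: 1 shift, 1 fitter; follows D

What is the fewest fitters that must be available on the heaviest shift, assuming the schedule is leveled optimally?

5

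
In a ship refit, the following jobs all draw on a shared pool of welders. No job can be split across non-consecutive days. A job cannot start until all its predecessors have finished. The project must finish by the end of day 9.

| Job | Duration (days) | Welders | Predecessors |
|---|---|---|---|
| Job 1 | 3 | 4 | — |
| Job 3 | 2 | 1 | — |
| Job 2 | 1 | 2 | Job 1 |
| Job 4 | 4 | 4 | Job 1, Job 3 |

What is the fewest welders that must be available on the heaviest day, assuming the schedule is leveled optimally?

Early-start (Job 1@1, Job 3@1, Job 2@4, Job 4@4) gives peak 6: d1:5  d2:5  d3:4  d4:6  d5:4  d6:4  d7:4  d8:0  d9:0.
Shift Job 3→4, Job 4→6.
Schedule Job 1@1, Job 3@4, Job 2@4, Job 4@6: d1:4  d2:4  d3:4  d4:3  d5:1  d6:4  d7:4  d8:4  d9:4 — peak 4.
Total welder-days = 32 over 9 days ⇒ peak ≥ ⌈32/9⌉ = 4, so 4 is optimal.

4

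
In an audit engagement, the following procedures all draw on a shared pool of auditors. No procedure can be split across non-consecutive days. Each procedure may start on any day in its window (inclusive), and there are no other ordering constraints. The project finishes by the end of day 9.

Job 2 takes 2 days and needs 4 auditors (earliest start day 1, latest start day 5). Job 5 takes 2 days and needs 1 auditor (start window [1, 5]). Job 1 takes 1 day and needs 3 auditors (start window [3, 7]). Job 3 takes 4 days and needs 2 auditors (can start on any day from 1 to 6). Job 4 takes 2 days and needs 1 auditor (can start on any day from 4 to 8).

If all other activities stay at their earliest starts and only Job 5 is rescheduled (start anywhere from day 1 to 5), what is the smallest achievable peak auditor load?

Job 5@1: d1:7  d2:7  d3:5  d4:3  d5:1  d6:0  d7:0  d8:0  d9:0 → peak 7
Job 5@2: d1:6  d2:7  d3:6  d4:3  d5:1  d6:0  d7:0  d8:0  d9:0 → peak 7
Job 5@3: d1:6  d2:6  d3:6  d4:4  d5:1  d6:0  d7:0  d8:0  d9:0 → peak 6
Job 5@4: d1:6  d2:6  d3:5  d4:4  d5:2  d6:0  d7:0  d8:0  d9:0 → peak 6
Job 5@5: d1:6  d2:6  d3:5  d4:3  d5:2  d6:1  d7:0  d8:0  d9:0 → peak 6
Best is Job 5@3, peak 6.

6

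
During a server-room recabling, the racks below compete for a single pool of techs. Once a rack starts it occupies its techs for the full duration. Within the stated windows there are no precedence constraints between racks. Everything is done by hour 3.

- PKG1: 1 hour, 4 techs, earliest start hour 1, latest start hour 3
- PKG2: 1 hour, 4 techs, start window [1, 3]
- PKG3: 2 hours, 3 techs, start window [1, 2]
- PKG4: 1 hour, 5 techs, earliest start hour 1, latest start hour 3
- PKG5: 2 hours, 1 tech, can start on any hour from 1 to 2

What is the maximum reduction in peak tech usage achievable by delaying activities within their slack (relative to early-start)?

9

Early-start peak: h1:17  h2:4  h3:0 ⇒ 17.
Leveled (PKG1@1, PKG2@2, PKG3@1, PKG4@3, PKG5@1): h1:8  h2:8  h3:5 ⇒ 8.
Reduction 17 − 8 = 9.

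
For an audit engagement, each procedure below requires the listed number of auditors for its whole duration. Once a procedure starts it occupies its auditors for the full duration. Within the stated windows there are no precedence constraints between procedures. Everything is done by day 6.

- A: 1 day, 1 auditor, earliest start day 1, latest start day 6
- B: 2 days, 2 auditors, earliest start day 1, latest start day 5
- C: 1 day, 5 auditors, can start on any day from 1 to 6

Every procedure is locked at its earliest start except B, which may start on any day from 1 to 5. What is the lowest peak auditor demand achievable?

6

B@1: d1:8  d2:2  d3:0  d4:0  d5:0  d6:0 → peak 8
B@2: d1:6  d2:2  d3:2  d4:0  d5:0  d6:0 → peak 6
B@3: d1:6  d2:0  d3:2  d4:2  d5:0  d6:0 → peak 6
B@4: d1:6  d2:0  d3:0  d4:2  d5:2  d6:0 → peak 6
B@5: d1:6  d2:0  d3:0  d4:0  d5:2  d6:2 → peak 6
Best is B@2, peak 6.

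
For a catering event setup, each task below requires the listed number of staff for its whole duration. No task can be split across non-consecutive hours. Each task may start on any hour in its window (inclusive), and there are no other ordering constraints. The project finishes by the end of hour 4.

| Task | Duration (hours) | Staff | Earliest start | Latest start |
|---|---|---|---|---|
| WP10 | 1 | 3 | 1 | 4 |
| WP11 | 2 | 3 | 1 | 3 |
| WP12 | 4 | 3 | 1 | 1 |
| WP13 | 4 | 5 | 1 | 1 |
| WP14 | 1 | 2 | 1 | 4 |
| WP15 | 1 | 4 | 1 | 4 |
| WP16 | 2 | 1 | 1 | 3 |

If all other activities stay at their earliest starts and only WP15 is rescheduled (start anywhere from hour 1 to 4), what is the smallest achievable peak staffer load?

WP15@1: h1:21  h2:12  h3:8  h4:8 → peak 21
WP15@2: h1:17  h2:16  h3:8  h4:8 → peak 17
WP15@3: h1:17  h2:12  h3:12  h4:8 → peak 17
WP15@4: h1:17  h2:12  h3:8  h4:12 → peak 17
Best is WP15@2, peak 17.

17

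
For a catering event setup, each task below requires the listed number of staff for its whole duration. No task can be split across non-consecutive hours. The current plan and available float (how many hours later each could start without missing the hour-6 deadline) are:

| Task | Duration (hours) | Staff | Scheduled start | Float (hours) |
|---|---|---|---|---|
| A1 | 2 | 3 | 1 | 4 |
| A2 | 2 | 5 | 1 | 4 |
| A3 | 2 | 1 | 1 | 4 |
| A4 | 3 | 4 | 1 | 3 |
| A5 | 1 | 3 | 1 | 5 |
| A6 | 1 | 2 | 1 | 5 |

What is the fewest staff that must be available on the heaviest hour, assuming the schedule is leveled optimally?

7

Early-start (A1@1, A2@1, A3@1, A4@1, A5@1, A6@1) gives peak 18: h1:18  h2:13  h3:4  h4:0  h5:0  h6:0.
Shift A2→4, A3→3, A5→6, A6→3.
Schedule A1@1, A2@4, A3@3, A4@1, A5@6, A6@3: h1:7  h2:7  h3:7  h4:6  h5:5  h6:3 — peak 7.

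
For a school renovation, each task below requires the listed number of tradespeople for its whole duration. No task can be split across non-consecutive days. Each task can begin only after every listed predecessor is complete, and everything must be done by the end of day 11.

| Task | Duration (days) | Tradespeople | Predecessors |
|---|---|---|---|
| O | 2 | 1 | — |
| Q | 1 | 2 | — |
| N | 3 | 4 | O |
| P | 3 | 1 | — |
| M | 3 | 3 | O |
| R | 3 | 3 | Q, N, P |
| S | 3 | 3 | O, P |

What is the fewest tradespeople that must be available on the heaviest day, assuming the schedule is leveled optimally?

6

Early-start (O@1, Q@1, N@3, P@1, M@3, R@6, S@4) gives peak 10: d1:4  d2:2  d3:8  d4:10  d5:10  d6:6  d7:3  d8:3  d9:0  d10:0  d11:0.
Shift M→6, S→9.
Schedule O@1, Q@1, N@3, P@1, M@6, R@6, S@9: d1:4  d2:2  d3:5  d4:4  d5:4  d6:6  d7:6  d8:6  d9:3  d10:3  d11:3 — peak 6.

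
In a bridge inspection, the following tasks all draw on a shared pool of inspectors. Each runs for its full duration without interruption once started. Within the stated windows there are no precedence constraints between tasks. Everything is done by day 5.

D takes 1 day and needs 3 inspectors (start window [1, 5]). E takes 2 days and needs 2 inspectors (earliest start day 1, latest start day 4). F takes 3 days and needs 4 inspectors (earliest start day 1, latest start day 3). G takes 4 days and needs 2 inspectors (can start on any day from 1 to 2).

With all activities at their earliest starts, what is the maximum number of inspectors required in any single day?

Early-start schedule: D@1, E@1, F@1, G@1.
Load per day: day 1: 11, day 2: 8, day 3: 6, day 4: 2, day 5: 0.
Peak is 11.

11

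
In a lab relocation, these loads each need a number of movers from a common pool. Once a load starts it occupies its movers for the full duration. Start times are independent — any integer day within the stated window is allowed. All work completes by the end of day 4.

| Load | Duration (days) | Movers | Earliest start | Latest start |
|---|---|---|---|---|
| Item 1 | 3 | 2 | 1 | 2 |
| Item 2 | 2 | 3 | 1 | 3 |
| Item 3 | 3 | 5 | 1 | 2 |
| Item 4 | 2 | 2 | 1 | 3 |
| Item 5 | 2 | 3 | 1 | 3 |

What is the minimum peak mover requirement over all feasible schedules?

12

Early-start (Item 1@1, Item 2@1, Item 3@1, Item 4@1, Item 5@1) gives peak 15: d1:15  d2:15  d3:7  d4:0.
Shift Item 5→3.
Schedule Item 1@1, Item 2@1, Item 3@1, Item 4@1, Item 5@3: d1:12  d2:12  d3:10  d4:3 — peak 12.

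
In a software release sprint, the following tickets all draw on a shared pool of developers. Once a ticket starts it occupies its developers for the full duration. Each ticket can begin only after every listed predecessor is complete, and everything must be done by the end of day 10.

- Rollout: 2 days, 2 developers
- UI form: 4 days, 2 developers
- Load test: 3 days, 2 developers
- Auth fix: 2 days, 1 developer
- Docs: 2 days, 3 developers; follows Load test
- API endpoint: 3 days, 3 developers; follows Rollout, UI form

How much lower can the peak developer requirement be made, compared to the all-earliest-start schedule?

3

Early-start peak: d1:7  d2:7  d3:4  d4:5  d5:6  d6:3  d7:3  d8:0  d9:0  d10:0 ⇒ 7.
Leveled (Rollout@1, UI form@1, Load test@3, Auth fix@5, Docs@6, API endpoint@8): d1:4  d2:4  d3:4  d4:4  d5:3  d6:4  d7:3  d8:3  d9:3  d10:3 ⇒ 4.
Reduction 7 − 4 = 3.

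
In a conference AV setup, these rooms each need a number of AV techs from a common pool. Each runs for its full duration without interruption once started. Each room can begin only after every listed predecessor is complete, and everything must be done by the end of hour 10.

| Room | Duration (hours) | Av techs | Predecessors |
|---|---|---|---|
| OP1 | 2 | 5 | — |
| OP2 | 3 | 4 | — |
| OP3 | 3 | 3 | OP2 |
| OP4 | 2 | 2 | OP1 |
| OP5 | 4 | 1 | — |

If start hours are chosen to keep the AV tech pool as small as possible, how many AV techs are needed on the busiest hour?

Early-start (OP1@1, OP2@1, OP3@4, OP4@3, OP5@1) gives peak 10: h1:10  h2:10  h3:7  h4:6  h5:3  h6:3  h7:0  h8:0  h9:0  h10:0.
Shift OP2→3, OP3→6, OP4→7, OP5→3.
Schedule OP1@1, OP2@3, OP3@6, OP4@7, OP5@3: h1:5  h2:5  h3:5  h4:5  h5:5  h6:4  h7:5  h8:5  h9:0  h10:0 — peak 5.

5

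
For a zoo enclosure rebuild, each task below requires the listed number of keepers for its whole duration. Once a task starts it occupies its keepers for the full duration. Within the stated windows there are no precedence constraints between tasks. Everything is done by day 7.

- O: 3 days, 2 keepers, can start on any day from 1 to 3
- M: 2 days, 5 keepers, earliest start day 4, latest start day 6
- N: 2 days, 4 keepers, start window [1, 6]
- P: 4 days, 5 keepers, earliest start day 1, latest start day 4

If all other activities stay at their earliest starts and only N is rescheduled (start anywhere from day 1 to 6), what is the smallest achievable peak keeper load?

N@1: d1:11  d2:11  d3:7  d4:10  d5:5  d6:0  d7:0 → peak 11
N@2: d1:7  d2:11  d3:11  d4:10  d5:5  d6:0  d7:0 → peak 11
N@3: d1:7  d2:7  d3:11  d4:14  d5:5  d6:0  d7:0 → peak 14
N@4: d1:7  d2:7  d3:7  d4:14  d5:9  d6:0  d7:0 → peak 14
N@5: d1:7  d2:7  d3:7  d4:10  d5:9  d6:4  d7:0 → peak 10
N@6: d1:7  d2:7  d3:7  d4:10  d5:5  d6:4  d7:4 → peak 10
Best is N@5, peak 10.

10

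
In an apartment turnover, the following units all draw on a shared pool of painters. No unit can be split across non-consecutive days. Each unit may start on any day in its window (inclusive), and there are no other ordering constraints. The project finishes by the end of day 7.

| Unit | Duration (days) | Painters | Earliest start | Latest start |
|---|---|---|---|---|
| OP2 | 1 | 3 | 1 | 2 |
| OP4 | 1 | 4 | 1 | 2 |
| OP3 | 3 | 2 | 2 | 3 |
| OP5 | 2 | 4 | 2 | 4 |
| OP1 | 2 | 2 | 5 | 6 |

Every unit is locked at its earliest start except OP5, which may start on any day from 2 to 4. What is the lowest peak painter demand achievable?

OP5@2: d1:7  d2:6  d3:6  d4:2  d5:2  d6:2  d7:0 → peak 7
OP5@3: d1:7  d2:2  d3:6  d4:6  d5:2  d6:2  d7:0 → peak 7
OP5@4: d1:7  d2:2  d3:2  d4:6  d5:6  d6:2  d7:0 → peak 7
Best is OP5@2, peak 7.

7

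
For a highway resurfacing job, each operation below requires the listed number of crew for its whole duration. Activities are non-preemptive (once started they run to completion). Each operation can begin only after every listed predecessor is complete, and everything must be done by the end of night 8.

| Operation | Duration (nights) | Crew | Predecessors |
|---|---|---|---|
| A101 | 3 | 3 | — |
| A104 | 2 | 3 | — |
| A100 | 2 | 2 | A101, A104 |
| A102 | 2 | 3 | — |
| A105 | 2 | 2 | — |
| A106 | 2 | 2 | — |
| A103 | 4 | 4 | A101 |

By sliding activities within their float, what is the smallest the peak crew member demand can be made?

7

Early-start (A101@1, A104@1, A100@4, A102@1, A105@1, A106@1, A103@4) gives peak 13: n1:13  n2:13  n3:3  n4:6  n5:6  n6:4  n7:4  n8:0.
Shift A102→6, A105→3, A106→3, A103→5.
Schedule A101@1, A104@1, A100@4, A102@6, A105@3, A106@3, A103@5: n1:6  n2:6  n3:7  n4:6  n5:6  n6:7  n7:7  n8:4 — peak 7.
Total crew member-nights = 49 over 8 nights ⇒ peak ≥ ⌈49/8⌉ = 7, so 7 is optimal.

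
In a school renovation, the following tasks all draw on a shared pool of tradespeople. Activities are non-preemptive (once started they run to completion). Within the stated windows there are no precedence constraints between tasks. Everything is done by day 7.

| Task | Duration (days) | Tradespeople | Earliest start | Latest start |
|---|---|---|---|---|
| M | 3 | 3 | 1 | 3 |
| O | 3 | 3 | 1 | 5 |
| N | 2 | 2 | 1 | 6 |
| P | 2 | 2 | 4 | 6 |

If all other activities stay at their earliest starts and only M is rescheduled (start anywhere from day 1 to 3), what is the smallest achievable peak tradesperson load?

6

M@1: d1:8  d2:8  d3:6  d4:2  d5:2  d6:0  d7:0 → peak 8
M@2: d1:5  d2:8  d3:6  d4:5  d5:2  d6:0  d7:0 → peak 8
M@3: d1:5  d2:5  d3:6  d4:5  d5:5  d6:0  d7:0 → peak 6
Best is M@3, peak 6.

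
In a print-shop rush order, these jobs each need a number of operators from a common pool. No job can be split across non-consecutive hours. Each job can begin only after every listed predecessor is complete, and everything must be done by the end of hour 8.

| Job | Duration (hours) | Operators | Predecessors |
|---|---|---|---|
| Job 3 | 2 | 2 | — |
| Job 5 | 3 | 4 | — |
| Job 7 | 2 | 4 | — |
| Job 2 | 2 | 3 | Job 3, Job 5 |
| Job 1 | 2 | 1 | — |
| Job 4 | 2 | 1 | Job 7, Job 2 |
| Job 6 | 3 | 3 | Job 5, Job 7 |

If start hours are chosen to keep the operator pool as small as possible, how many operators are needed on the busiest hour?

7

Early-start (Job 3@1, Job 5@1, Job 7@1, Job 2@4, Job 1@1, Job 4@6, Job 6@4) gives peak 11: h1:11  h2:11  h3:4  h4:6  h5:6  h6:4  h7:1  h8:0.
Shift Job 7→4, Job 6→6.
Schedule Job 3@1, Job 5@1, Job 7@4, Job 2@4, Job 1@1, Job 4@6, Job 6@6: h1:7  h2:7  h3:4  h4:7  h5:7  h6:4  h7:4  h8:3 — peak 7.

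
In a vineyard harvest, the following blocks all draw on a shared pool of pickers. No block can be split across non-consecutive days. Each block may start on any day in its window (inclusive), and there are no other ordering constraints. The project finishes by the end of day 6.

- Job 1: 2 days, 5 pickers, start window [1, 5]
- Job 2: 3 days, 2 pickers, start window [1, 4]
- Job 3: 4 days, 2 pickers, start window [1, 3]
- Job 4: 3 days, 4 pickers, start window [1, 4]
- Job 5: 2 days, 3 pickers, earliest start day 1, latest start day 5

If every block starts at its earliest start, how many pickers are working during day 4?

At early start, day 4 has: Job 3.
Demand: 2 = 2.

2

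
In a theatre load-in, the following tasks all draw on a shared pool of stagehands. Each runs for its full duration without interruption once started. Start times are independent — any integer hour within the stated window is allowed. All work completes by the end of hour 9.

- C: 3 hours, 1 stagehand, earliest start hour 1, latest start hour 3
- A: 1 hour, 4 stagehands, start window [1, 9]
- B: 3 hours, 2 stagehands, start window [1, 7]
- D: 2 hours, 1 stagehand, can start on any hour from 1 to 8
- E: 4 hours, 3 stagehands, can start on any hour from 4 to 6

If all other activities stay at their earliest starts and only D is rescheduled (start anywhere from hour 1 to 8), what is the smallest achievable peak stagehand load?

D@1: h1:8  h2:4  h3:3  h4:3  h5:3  h6:3  h7:3  h8:0  h9:0 → peak 8
D@2: h1:7  h2:4  h3:4  h4:3  h5:3  h6:3  h7:3  h8:0  h9:0 → peak 7
D@3: h1:7  h2:3  h3:4  h4:4  h5:3  h6:3  h7:3  h8:0  h9:0 → peak 7
D@4: h1:7  h2:3  h3:3  h4:4  h5:4  h6:3  h7:3  h8:0  h9:0 → peak 7
D@5: h1:7  h2:3  h3:3  h4:3  h5:4  h6:4  h7:3  h8:0  h9:0 → peak 7
D@6: h1:7  h2:3  h3:3  h4:3  h5:3  h6:4  h7:4  h8:0  h9:0 → peak 7
D@7: h1:7  h2:3  h3:3  h4:3  h5:3  h6:3  h7:4  h8:1  h9:0 → peak 7
D@8: h1:7  h2:3  h3:3  h4:3  h5:3  h6:3  h7:3  h8:1  h9:1 → peak 7
Best is D@2, peak 7.

7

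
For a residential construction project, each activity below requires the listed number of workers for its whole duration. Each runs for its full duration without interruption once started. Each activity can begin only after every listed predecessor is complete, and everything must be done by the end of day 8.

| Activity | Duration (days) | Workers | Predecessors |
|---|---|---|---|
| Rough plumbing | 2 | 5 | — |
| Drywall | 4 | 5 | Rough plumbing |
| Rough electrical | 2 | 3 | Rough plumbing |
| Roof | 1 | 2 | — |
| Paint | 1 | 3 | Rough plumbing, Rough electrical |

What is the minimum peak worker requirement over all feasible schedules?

Schedule Rough plumbing@1, Drywall@3, Rough electrical@3, Roof@1, Paint@5: d1:7  d2:5  d3:8  d4:8  d5:8  d6:5  d7:0  d8:0 — peak 8.

8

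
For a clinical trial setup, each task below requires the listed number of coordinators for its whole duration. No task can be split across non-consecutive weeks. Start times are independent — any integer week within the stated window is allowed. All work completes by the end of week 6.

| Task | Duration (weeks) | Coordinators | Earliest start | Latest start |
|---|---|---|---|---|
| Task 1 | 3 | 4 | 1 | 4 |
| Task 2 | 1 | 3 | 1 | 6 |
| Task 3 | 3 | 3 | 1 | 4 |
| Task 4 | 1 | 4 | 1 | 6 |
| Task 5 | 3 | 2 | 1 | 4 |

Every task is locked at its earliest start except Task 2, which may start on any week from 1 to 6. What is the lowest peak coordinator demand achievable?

13

Task 2@1: w1:16  w2:9  w3:9  w4:0  w5:0  w6:0 → peak 16
Task 2@2: w1:13  w2:12  w3:9  w4:0  w5:0  w6:0 → peak 13
Task 2@3: w1:13  w2:9  w3:12  w4:0  w5:0  w6:0 → peak 13
Task 2@4: w1:13  w2:9  w3:9  w4:3  w5:0  w6:0 → peak 13
Task 2@5: w1:13  w2:9  w3:9  w4:0  w5:3  w6:0 → peak 13
Task 2@6: w1:13  w2:9  w3:9  w4:0  w5:0  w6:3 → peak 13
Best is Task 2@2, peak 13.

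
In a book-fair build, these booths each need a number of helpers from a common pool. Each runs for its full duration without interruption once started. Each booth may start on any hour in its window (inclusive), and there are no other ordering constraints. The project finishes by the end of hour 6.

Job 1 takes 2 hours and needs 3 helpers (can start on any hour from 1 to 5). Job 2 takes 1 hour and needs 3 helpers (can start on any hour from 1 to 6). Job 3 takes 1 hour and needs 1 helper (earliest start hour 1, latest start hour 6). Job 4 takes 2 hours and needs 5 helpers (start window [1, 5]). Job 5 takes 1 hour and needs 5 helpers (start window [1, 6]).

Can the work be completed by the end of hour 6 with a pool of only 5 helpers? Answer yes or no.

Schedule Job 1@1, Job 2@3, Job 3@1, Job 4@4, Job 5@6: h1:4  h2:3  h3:3  h4:5  h5:5  h6:5 — peak 5 ≤ 5.

yes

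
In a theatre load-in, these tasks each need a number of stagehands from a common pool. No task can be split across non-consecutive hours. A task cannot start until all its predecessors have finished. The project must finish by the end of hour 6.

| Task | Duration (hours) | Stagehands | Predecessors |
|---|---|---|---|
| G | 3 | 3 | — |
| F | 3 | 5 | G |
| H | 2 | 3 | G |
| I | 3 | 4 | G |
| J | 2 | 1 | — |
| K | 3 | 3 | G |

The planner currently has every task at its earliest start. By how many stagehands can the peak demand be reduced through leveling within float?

Early-start peak: h1:4  h2:4  h3:3  h4:15  h5:15  h6:12 ⇒ 15.
Leveled (G@1, F@4, H@4, I@4, J@1, K@4): h1:4  h2:4  h3:3  h4:15  h5:15  h6:12 ⇒ 15.
Reduction 15 − 15 = 0.

0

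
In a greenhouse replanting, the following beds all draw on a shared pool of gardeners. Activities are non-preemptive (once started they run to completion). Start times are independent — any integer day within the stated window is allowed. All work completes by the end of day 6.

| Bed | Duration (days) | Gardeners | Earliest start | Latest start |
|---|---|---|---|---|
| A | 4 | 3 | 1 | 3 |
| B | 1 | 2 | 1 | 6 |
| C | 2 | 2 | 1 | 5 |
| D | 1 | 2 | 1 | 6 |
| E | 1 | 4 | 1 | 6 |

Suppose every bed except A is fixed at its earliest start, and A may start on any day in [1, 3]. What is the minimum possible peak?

A@1: d1:13  d2:5  d3:3  d4:3  d5:0  d6:0 → peak 13
A@2: d1:10  d2:5  d3:3  d4:3  d5:3  d6:0 → peak 10
A@3: d1:10  d2:2  d3:3  d4:3  d5:3  d6:3 → peak 10
Best is A@2, peak 10.

10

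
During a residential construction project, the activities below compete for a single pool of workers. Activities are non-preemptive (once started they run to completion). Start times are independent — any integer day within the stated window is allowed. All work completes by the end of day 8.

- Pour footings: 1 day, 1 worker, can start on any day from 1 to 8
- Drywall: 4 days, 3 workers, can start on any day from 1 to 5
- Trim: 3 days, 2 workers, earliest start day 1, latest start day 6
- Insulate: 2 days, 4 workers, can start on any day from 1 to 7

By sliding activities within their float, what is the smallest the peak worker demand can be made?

Early-start (Pour footings@1, Drywall@1, Trim@1, Insulate@1) gives peak 10: d1:10  d2:9  d3:5  d4:3  d5:0  d6:0  d7:0  d8:0.
Shift Trim→2, Insulate→5.
Schedule Pour footings@1, Drywall@1, Trim@2, Insulate@5: d1:4  d2:5  d3:5  d4:5  d5:4  d6:4  d7:0  d8:0 — peak 5.

5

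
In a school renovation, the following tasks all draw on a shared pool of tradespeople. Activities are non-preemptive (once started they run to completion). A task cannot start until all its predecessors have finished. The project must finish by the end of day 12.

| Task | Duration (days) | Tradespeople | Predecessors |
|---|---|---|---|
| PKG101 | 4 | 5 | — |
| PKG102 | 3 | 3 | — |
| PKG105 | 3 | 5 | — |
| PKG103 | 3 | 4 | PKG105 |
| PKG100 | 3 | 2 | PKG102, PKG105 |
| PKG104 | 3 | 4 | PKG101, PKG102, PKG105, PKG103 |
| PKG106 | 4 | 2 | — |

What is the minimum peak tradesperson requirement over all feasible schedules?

Early-start (PKG101@1, PKG102@1, PKG105@1, PKG103@4, PKG100@4, PKG104@7, PKG106@1) gives peak 15: d1:15  d2:15  d3:15  d4:13  d5:6  d6:6  d7:4  d8:4  d9:4  d10:0  d11:0  d12:0.
Shift PKG101→4, PKG100→7, PKG104→8, PKG106→7.
Schedule PKG101@4, PKG102@1, PKG105@1, PKG103@4, PKG100@7, PKG104@8, PKG106@7: d1:8  d2:8  d3:8  d4:9  d5:9  d6:9  d7:9  d8:8  d9:8  d10:6  d11:0  d12:0 — peak 9.

9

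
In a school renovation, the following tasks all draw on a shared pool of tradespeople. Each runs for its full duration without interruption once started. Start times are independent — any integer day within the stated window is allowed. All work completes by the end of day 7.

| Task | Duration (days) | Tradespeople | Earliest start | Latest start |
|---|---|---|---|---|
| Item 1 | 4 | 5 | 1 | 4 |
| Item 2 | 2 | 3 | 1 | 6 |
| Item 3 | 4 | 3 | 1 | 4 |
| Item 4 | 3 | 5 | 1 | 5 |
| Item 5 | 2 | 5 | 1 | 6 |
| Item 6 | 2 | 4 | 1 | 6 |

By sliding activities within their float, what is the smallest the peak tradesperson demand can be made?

12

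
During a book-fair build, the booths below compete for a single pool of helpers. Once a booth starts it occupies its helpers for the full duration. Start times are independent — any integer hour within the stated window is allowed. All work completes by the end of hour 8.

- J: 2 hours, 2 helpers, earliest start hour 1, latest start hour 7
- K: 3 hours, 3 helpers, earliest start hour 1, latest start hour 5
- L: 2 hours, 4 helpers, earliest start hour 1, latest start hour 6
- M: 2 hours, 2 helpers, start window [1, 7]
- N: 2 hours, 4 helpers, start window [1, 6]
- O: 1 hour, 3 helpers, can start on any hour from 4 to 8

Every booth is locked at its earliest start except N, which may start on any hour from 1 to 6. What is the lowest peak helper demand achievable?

N@1: h1:15  h2:15  h3:3  h4:3  h5:0  h6:0  h7:0  h8:0 → peak 15
N@2: h1:11  h2:15  h3:7  h4:3  h5:0  h6:0  h7:0  h8:0 → peak 15
N@3: h1:11  h2:11  h3:7  h4:7  h5:0  h6:0  h7:0  h8:0 → peak 11
N@4: h1:11  h2:11  h3:3  h4:7  h5:4  h6:0  h7:0  h8:0 → peak 11
N@5: h1:11  h2:11  h3:3  h4:3  h5:4  h6:4  h7:0  h8:0 → peak 11
N@6: h1:11  h2:11  h3:3  h4:3  h5:0  h6:4  h7:4  h8:0 → peak 11
Best is N@3, peak 11.

11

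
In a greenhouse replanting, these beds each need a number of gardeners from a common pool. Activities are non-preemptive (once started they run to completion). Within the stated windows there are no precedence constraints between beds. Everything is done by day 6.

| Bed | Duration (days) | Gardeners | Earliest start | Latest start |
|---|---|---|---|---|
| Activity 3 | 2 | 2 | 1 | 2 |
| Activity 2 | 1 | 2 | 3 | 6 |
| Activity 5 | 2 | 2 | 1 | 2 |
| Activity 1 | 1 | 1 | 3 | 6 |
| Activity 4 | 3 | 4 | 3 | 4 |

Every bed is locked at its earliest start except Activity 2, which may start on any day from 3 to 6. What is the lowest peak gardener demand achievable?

5

Activity 2@3: d1:4  d2:4  d3:7  d4:4  d5:4  d6:0 → peak 7
Activity 2@4: d1:4  d2:4  d3:5  d4:6  d5:4  d6:0 → peak 6
Activity 2@5: d1:4  d2:4  d3:5  d4:4  d5:6  d6:0 → peak 6
Activity 2@6: d1:4  d2:4  d3:5  d4:4  d5:4  d6:2 → peak 5
Best is Activity 2@6, peak 5.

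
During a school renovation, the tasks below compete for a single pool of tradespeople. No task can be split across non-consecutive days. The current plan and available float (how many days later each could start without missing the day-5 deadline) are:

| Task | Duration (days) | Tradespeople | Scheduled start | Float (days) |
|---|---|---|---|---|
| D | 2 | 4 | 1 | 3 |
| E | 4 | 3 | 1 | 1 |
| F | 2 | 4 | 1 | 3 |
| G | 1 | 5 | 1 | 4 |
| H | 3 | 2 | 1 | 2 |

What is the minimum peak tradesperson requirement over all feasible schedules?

Early-start (D@1, E@1, F@1, G@1, H@1) gives peak 18: d1:18  d2:13  d3:5  d4:3  d5:0.
Shift F→3, G→5.
Schedule D@1, E@1, F@3, G@5, H@1: d1:9  d2:9  d3:9  d4:7  d5:5 — peak 9.

9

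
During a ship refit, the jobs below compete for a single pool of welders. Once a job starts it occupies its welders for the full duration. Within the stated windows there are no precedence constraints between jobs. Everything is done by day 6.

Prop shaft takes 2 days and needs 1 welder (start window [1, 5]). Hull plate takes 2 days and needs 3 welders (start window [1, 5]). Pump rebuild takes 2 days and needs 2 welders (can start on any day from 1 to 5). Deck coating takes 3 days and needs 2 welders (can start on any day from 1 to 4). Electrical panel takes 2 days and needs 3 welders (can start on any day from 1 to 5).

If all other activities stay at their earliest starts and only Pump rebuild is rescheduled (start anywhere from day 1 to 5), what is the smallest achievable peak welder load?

Pump rebuild@1: d1:11  d2:11  d3:2  d4:0  d5:0  d6:0 → peak 11
Pump rebuild@2: d1:9  d2:11  d3:4  d4:0  d5:0  d6:0 → peak 11
Pump rebuild@3: d1:9  d2:9  d3:4  d4:2  d5:0  d6:0 → peak 9
Pump rebuild@4: d1:9  d2:9  d3:2  d4:2  d5:2  d6:0 → peak 9
Pump rebuild@5: d1:9  d2:9  d3:2  d4:0  d5:2  d6:2 → peak 9
Best is Pump rebuild@3, peak 9.

9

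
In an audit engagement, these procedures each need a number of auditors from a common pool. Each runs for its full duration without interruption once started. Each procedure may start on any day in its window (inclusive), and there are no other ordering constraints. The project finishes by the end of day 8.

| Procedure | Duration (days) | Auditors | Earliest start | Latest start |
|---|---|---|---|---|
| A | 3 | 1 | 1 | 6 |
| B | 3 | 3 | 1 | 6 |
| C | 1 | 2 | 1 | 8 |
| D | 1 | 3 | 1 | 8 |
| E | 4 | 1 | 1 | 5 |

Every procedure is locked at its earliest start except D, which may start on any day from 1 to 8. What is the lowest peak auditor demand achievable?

7

D@1: d1:10  d2:5  d3:5  d4:1  d5:0  d6:0  d7:0  d8:0 → peak 10
D@2: d1:7  d2:8  d3:5  d4:1  d5:0  d6:0  d7:0  d8:0 → peak 8
D@3: d1:7  d2:5  d3:8  d4:1  d5:0  d6:0  d7:0  d8:0 → peak 8
D@4: d1:7  d2:5  d3:5  d4:4  d5:0  d6:0  d7:0  d8:0 → peak 7
D@5: d1:7  d2:5  d3:5  d4:1  d5:3  d6:0  d7:0  d8:0 → peak 7
D@6: d1:7  d2:5  d3:5  d4:1  d5:0  d6:3  d7:0  d8:0 → peak 7
D@7: d1:7  d2:5  d3:5  d4:1  d5:0  d6:0  d7:3  d8:0 → peak 7
D@8: d1:7  d2:5  d3:5  d4:1  d5:0  d6:0  d7:0  d8:3 → peak 7
Best is D@4, peak 7.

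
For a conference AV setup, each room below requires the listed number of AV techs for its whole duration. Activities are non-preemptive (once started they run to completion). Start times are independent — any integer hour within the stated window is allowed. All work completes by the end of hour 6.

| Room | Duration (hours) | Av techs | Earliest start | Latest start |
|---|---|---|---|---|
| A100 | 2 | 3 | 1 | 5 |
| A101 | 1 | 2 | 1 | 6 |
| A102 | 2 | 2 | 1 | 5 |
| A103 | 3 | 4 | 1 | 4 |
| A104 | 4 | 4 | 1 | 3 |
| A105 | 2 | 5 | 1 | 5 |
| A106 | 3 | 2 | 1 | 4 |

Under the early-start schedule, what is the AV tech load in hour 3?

10

At early start, hour 3 has: A103, A104, A106.
Demand: 4 + 4 + 2 = 10.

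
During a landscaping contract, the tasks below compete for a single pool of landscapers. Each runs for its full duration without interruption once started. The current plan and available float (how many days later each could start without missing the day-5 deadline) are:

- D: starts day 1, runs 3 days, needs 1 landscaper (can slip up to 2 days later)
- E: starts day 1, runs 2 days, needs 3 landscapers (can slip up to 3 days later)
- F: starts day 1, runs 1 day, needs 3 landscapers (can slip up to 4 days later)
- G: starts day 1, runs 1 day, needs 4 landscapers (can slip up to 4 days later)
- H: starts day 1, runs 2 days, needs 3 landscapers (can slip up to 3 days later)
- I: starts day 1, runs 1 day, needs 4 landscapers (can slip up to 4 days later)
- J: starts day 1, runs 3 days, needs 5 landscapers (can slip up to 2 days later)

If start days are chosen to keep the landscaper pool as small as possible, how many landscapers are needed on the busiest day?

Early-start (D@1, E@1, F@1, G@1, H@1, I@1, J@1) gives peak 23: d1:23  d2:12  d3:6  d4:0  d5:0.
Shift G→2, H→3, I→5, J→3.
Schedule D@1, E@1, F@1, G@2, H@3, I@5, J@3: d1:7  d2:8  d3:9  d4:8  d5:9 — peak 9.
Total landscaper-days = 41 over 5 days ⇒ peak ≥ ⌈41/5⌉ = 9, so 9 is optimal.

9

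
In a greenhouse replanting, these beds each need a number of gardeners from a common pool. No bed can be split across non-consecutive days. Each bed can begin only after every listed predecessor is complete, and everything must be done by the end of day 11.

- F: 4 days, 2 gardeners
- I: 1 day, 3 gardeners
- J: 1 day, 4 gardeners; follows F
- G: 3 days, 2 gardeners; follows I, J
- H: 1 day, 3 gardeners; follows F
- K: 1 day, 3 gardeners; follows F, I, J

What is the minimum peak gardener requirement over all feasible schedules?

4

Early-start (F@1, I@1, J@5, G@6, H@5, K@6) gives peak 7: d1:5  d2:2  d3:2  d4:2  d5:7  d6:5  d7:2  d8:2  d9:0  d10:0  d11:0.
Shift I→5, J→6, G→7, H→10, K→11.
Schedule F@1, I@5, J@6, G@7, H@10, K@11: d1:2  d2:2  d3:2  d4:2  d5:3  d6:4  d7:2  d8:2  d9:2  d10:3  d11:3 — peak 4.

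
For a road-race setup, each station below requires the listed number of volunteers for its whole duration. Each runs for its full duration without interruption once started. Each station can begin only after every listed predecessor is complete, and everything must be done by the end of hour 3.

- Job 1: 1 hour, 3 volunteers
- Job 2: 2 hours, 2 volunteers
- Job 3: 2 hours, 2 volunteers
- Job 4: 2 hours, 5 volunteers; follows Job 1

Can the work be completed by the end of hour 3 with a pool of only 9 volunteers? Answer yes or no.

Schedule Job 1@1, Job 2@1, Job 3@1, Job 4@2: h1:7  h2:9  h3:5 — peak 9 ≤ 9.

yes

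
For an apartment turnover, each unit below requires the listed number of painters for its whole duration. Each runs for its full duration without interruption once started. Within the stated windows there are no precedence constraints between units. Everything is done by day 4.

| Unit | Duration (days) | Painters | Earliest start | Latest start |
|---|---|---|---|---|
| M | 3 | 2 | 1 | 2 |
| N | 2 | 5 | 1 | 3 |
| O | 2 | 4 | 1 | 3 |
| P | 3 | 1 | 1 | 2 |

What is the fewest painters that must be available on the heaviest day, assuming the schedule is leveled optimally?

Early-start (M@1, N@1, O@1, P@1) gives peak 12: d1:12  d2:12  d3:3  d4:0.
Shift O→3.
Schedule M@1, N@1, O@3, P@1: d1:8  d2:8  d3:7  d4:4 — peak 8.

8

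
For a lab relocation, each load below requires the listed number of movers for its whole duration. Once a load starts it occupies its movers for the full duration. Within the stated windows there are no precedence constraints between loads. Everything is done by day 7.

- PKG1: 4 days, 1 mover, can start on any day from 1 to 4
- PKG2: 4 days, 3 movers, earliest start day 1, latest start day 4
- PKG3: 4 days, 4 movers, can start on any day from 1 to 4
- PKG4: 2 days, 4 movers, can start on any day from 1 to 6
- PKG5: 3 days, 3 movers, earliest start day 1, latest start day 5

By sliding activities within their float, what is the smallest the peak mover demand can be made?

8

Early-start (PKG1@1, PKG2@1, PKG3@1, PKG4@1, PKG5@1) gives peak 15: d1:15  d2:15  d3:11  d4:8  d5:0  d6:0  d7:0.
Shift PKG4→5, PKG5→5.
Schedule PKG1@1, PKG2@1, PKG3@1, PKG4@5, PKG5@5: d1:8  d2:8  d3:8  d4:8  d5:7  d6:7  d7:3 — peak 8.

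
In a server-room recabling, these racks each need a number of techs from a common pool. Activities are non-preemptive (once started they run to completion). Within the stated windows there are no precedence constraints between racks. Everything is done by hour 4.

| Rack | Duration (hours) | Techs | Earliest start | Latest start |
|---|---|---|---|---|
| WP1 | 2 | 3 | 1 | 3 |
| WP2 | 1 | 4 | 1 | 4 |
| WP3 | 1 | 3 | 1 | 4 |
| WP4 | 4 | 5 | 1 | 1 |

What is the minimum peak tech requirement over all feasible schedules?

9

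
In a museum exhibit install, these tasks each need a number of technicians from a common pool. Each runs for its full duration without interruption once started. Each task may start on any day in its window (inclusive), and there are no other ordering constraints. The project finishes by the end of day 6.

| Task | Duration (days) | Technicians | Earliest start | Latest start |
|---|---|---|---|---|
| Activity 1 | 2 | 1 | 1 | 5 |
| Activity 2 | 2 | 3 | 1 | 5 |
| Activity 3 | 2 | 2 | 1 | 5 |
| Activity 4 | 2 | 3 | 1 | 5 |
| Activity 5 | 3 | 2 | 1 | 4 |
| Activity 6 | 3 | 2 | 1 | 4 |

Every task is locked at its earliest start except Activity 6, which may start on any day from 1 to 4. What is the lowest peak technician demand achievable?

11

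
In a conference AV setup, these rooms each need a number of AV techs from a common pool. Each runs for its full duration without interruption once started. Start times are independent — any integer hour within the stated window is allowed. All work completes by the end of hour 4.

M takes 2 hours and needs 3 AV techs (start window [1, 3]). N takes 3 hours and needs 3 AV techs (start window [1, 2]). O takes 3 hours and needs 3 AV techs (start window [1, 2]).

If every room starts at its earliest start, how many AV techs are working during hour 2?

9

At early start, hour 2 has: M, N, O.
Demand: 3 + 3 + 3 = 9.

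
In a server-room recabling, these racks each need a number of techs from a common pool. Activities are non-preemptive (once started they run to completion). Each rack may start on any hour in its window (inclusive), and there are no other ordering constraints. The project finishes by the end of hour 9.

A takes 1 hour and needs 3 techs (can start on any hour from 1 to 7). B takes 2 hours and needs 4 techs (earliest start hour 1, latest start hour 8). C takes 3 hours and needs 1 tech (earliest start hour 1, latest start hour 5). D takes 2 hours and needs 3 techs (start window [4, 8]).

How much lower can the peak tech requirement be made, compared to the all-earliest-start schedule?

Early-start peak: h1:8  h2:5  h3:1  h4:3  h5:3  h6:0  h7:0  h8:0  h9:0 ⇒ 8.
Leveled (A@1, B@2, C@4, D@4): h1:3  h2:4  h3:4  h4:4  h5:4  h6:1  h7:0  h8:0  h9:0 ⇒ 4.
Reduction 8 − 4 = 4.

4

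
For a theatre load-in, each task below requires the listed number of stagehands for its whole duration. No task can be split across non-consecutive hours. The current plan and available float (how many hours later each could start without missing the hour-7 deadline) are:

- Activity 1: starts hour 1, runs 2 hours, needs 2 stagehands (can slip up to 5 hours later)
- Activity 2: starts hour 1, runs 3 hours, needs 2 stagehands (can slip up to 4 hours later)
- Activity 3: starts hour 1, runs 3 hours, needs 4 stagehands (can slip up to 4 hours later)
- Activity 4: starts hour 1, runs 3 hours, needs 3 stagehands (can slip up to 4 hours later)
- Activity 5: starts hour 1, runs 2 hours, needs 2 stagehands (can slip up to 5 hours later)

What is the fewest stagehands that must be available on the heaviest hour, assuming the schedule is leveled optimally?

6

Early-start (Activity 1@1, Activity 2@1, Activity 3@1, Activity 4@1, Activity 5@1) gives peak 13: h1:13  h2:13  h3:9  h4:0  h5:0  h6:0  h7:0.
Shift Activity 2→3, Activity 4→4, Activity 5→6.
Schedule Activity 1@1, Activity 2@3, Activity 3@1, Activity 4@4, Activity 5@6: h1:6  h2:6  h3:6  h4:5  h5:5  h6:5  h7:2 — peak 6.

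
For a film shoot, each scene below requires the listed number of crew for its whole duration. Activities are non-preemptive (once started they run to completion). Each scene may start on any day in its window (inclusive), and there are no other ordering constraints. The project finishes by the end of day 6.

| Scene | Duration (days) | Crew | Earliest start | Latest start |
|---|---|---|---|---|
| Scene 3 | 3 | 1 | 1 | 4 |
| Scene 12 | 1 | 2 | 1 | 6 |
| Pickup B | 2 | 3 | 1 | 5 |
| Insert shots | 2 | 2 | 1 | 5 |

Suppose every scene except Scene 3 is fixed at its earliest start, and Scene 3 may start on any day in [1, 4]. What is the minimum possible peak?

7

Scene 3@1: d1:8  d2:6  d3:1  d4:0  d5:0  d6:0 → peak 8
Scene 3@2: d1:7  d2:6  d3:1  d4:1  d5:0  d6:0 → peak 7
Scene 3@3: d1:7  d2:5  d3:1  d4:1  d5:1  d6:0 → peak 7
Scene 3@4: d1:7  d2:5  d3:0  d4:1  d5:1  d6:1 → peak 7
Best is Scene 3@2, peak 7.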